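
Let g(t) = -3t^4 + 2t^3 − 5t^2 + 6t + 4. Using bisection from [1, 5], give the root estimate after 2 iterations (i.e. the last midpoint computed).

t = 3 gives g = -212, negative; keep [1, 3]
t = 2 gives g = -36, negative; keep [1, 2]

2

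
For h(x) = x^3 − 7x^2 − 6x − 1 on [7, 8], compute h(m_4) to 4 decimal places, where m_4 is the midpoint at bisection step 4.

m = 7.5, h(m) = -17.875 (−); new bracket [7.5, 8]
m = 7.75, h(m) = -2.453125 (−); new bracket [7.75, 8]
m = 7.875, h(m) = 6.013672 (+); new bracket [7.75, 7.875]
m = 7.8125, h(m) = 1.7161 (+); new bracket [7.75, 7.8125]

1.7161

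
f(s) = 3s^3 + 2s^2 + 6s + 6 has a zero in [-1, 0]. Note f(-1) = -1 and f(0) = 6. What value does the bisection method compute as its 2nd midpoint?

midpoint -0.5: f = 3.125 > 0 → [-1, -0.5]
midpoint -0.75: f = 1.359375 > 0 → [-1, -0.75]

-0.75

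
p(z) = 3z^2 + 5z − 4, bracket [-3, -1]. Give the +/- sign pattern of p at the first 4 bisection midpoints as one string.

-+-+

z = -2 gives p = -2, negative; keep [-3, -2]
z = -2.5 gives p = 2.25, positive; keep [-2.5, -2]
z = -2.25 gives p = -0.0625, negative; keep [-2.5, -2.25]
z = -2.375 gives p = 1.0469, positive; keep [-2.375, -2.25]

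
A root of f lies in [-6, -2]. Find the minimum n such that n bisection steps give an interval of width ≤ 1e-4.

Width after n steps is 4/2^n. Need 2^n ≥ 4/1e-4 = 40000.
2^15 = 32768 < 40000 ≤ 2^16 = 65536, so n = 16.

16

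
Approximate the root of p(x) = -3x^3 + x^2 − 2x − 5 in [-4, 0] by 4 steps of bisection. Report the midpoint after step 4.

p(-2) = 27 > 0, so the root lies in [-2, 0]
p(-1) = 1 > 0, so the root lies in [-1, 0]
p(-0.5) = -3.375 < 0, so the root lies in [-1, -0.5]
p(-0.75) = -1.6719 < 0, so the root lies in [-1, -0.75]

-0.75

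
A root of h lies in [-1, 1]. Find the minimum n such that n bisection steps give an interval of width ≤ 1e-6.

Width after n steps is 2/2^n. Need 2^n ≥ 2/1e-6 = 2000000.
2^20 = 1048576 < 2000000 ≤ 2^21 = 2097152, so n = 21.

21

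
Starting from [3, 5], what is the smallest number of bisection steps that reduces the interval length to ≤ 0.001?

11

Width after n steps is 2/2^n. Need 2^n ≥ 2/0.001 = 2000.
2^10 = 1024 < 2000 ≤ 2^11 = 2048, so n = 11.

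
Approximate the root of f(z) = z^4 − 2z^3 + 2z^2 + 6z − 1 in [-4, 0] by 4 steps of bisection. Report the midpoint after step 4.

m = -2, f(m) = 27 (+); new bracket [-2, 0]
m = -1, f(m) = -2 (−); new bracket [-2, -1]
m = -1.5, f(m) = 6.3125 (+); new bracket [-1.5, -1]
m = -1.25, f(m) = 0.9727 (+); new bracket [-1.25, -1]

-1.25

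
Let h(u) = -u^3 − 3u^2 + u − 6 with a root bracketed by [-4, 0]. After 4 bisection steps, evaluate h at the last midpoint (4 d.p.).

0.7969

midpoint -2: h = -12 < 0 → [-4, -2]
midpoint -3: h = -9 < 0 → [-4, -3]
midpoint -3.5: h = -3.375 < 0 → [-4, -3.5]
midpoint -3.75: h = 0.7969 > 0 → [-3.75, -3.5]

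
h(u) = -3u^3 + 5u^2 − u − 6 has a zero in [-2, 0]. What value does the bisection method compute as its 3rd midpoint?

-0.75

h(-1) = 3 > 0, so the root lies in [-1, 0]
h(-0.5) = -3.875 < 0, so the root lies in [-1, -0.5]
h(-0.75) = -1.171875 < 0, so the root lies in [-1, -0.75]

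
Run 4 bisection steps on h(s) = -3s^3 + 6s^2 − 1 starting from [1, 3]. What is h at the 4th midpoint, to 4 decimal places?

0.3184

s = 2 gives h = -1, negative; keep [1, 2]
s = 1.5 gives h = 2.375, positive; keep [1.5, 2]
s = 1.75 gives h = 1.296875, positive; keep [1.75, 2]
s = 1.875 gives h = 0.3184, positive; keep [1.875, 2]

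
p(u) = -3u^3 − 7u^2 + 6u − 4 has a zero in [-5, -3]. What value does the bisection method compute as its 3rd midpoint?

-3.25

m = -4, p(m) = 52 (+); new bracket [-4, -3]
m = -3.5, p(m) = 17.875 (+); new bracket [-3.5, -3]
m = -3.25, p(m) = 5.546875 (+); new bracket [-3.25, -3]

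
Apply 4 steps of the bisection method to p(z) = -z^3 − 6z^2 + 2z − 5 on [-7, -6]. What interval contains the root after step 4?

midpoint -6.5: p = 3.125 > 0 → [-6.5, -6]
midpoint -6.25: p = -7.734375 < 0 → [-6.5, -6.25]
midpoint -6.375: p = -2.509766 < 0 → [-6.5, -6.375]
midpoint -6.4375: p = 0.2556 > 0 → [-6.4375, -6.375]

[-6.4375, -6.375]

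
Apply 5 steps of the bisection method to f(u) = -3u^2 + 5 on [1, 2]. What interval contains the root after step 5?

[1.28125, 1.3125]

u = 1.5 gives f = -1.75, negative; keep [1, 1.5]
u = 1.25 gives f = 0.3125, positive; keep [1.25, 1.5]
u = 1.375 gives f = -0.671875, negative; keep [1.25, 1.375]
u = 1.3125 gives f = -0.168, negative; keep [1.25, 1.3125]
u = 1.28125 gives f = 0.0752, positive; keep [1.28125, 1.3125]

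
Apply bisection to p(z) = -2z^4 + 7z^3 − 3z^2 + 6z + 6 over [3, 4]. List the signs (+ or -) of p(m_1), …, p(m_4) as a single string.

m = 3.5, p(m) = -9.75 (−); new bracket [3, 3.5]
m = 3.25, p(m) = 10.976562 (+); new bracket [3.25, 3.5]
m = 3.375, p(m) = 1.688965 (+); new bracket [3.375, 3.5]
m = 3.4375, p(m) = -3.7469 (−); new bracket [3.375, 3.4375]

-++-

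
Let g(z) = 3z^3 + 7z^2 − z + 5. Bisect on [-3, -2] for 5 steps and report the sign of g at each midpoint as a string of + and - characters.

+-++-

m = -2.5, g(m) = 4.375 (+); new bracket [-3, -2.5]
m = -2.75, g(m) = -1.703125 (−); new bracket [-2.75, -2.5]
m = -2.625, g(m) = 1.595703 (+); new bracket [-2.75, -2.625]
m = -2.6875, g(m) = 0.0134 (+); new bracket [-2.75, -2.6875]
m = -2.71875, g(m) = -0.8278 (−); new bracket [-2.71875, -2.6875]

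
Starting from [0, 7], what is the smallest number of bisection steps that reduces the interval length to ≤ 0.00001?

20

Width after n steps is 7/2^n. Need 2^n ≥ 7/0.00001 = 700000.
2^19 = 524288 < 700000 ≤ 2^20 = 1048576, so n = 20.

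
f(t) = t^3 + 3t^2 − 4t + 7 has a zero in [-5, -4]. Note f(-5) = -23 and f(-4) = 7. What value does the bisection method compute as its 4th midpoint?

f(-4.5) = -5.375 < 0, so the root lies in [-4.5, -4]
f(-4.25) = 1.421875 > 0, so the root lies in [-4.5, -4.25]
f(-4.375) = -1.818359 < 0, so the root lies in [-4.375, -4.25]
f(-4.3125) = -0.1594 < 0, so the root lies in [-4.3125, -4.25]

-4.3125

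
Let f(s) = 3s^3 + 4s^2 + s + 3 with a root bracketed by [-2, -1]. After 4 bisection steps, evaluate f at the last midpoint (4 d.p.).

-0.2410

s = -1.5 gives f = 0.375, positive; keep [-2, -1.5]
s = -1.75 gives f = -2.578125, negative; keep [-1.75, -1.5]
s = -1.625 gives f = -0.935547, negative; keep [-1.625, -1.5]
s = -1.5625 gives f = -0.241, negative; keep [-1.5625, -1.5]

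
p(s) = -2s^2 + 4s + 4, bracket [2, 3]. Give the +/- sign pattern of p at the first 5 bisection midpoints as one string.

s = 2.5 gives p = 1.5, positive; keep [2.5, 3]
s = 2.75 gives p = -0.125, negative; keep [2.5, 2.75]
s = 2.625 gives p = 0.71875, positive; keep [2.625, 2.75]
s = 2.6875 gives p = 0.3047, positive; keep [2.6875, 2.75]
s = 2.71875 gives p = 0.0918, positive; keep [2.71875, 2.75]

+-+++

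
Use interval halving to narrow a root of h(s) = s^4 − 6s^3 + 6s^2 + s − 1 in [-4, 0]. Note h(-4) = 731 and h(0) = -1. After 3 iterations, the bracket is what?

s = -2 gives h = 85, positive; keep [-2, 0]
s = -1 gives h = 11, positive; keep [-1, 0]
s = -0.5 gives h = 0.8125, positive; keep [-0.5, 0]

[-0.5, 0]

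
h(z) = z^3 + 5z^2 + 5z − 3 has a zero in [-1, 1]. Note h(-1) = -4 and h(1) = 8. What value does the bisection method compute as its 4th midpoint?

m = 0, h(m) = -3 (−); new bracket [0, 1]
m = 0.5, h(m) = 0.875 (+); new bracket [0, 0.5]
m = 0.25, h(m) = -1.421875 (−); new bracket [0.25, 0.5]
m = 0.375, h(m) = -0.3691 (−); new bracket [0.375, 0.5]

0.375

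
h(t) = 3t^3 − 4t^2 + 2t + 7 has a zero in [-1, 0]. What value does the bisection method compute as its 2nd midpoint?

-0.75

h(-0.5) = 4.625 > 0, so the root lies in [-1, -0.5]
h(-0.75) = 1.984375 > 0, so the root lies in [-1, -0.75]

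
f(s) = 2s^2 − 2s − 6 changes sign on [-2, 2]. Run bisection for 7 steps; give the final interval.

[-1.3125, -1.28125]

f(0) = -6 < 0, so the root lies in [-2, 0]
f(-1) = -2 < 0, so the root lies in [-2, -1]
f(-1.5) = 1.5 > 0, so the root lies in [-1.5, -1]
f(-1.25) = -0.375 < 0, so the root lies in [-1.5, -1.25]
f(-1.375) = 0.5312 > 0, so the root lies in [-1.375, -1.25]
f(-1.3125) = 0.0703 > 0, so the root lies in [-1.3125, -1.25]
f(-1.28125) = -0.1543 < 0, so the root lies in [-1.3125, -1.28125]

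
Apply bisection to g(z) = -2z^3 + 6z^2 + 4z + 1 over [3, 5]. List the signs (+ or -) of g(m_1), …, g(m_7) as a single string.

-+--++-

g(4) = -15 < 0, so the root lies in [3, 4]
g(3.5) = 2.75 > 0, so the root lies in [3.5, 4]
g(3.75) = -5.09375 < 0, so the root lies in [3.5, 3.75]
g(3.625) = -0.9258 < 0, so the root lies in [3.5, 3.625]
g(3.5625) = 0.9722 > 0, so the root lies in [3.5625, 3.625]
g(3.59375) = 0.0384 > 0, so the root lies in [3.59375, 3.625]
g(3.609375) = -0.4399 < 0, so the root lies in [3.59375, 3.609375]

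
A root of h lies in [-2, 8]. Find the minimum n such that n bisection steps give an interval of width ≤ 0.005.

11

Width after n steps is 10/2^n. Need 2^n ≥ 10/0.005 = 2000.
2^10 = 1024 < 2000 ≤ 2^11 = 2048, so n = 11.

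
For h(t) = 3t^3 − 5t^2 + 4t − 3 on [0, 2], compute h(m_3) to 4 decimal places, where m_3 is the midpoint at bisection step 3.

0.0469

midpoint 1: h = -1 < 0 → [1, 2]
midpoint 1.5: h = 1.875 > 0 → [1, 1.5]
midpoint 1.25: h = 0.046875 > 0 → [1, 1.25]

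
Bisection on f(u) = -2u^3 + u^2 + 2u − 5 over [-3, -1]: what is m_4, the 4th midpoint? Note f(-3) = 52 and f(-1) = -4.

midpoint -2: f = 11 > 0 → [-2, -1]
midpoint -1.5: f = 1 > 0 → [-1.5, -1]
midpoint -1.25: f = -2.03125 < 0 → [-1.5, -1.25]
midpoint -1.375: f = -0.6602 < 0 → [-1.5, -1.375]

-1.375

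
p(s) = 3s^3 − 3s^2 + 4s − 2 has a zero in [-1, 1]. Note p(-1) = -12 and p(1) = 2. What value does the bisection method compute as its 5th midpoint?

0.5625

m = 0, p(m) = -2 (−); new bracket [0, 1]
m = 0.5, p(m) = -0.375 (−); new bracket [0.5, 1]
m = 0.75, p(m) = 0.578125 (+); new bracket [0.5, 0.75]
m = 0.625, p(m) = 0.0605 (+); new bracket [0.5, 0.625]
m = 0.5625, p(m) = -0.1653 (−); new bracket [0.5625, 0.625]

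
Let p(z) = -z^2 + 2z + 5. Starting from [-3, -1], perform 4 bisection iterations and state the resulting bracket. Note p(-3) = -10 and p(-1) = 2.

[-1.5, -1.375]

midpoint -2: p = -3 < 0 → [-2, -1]
midpoint -1.5: p = -0.25 < 0 → [-1.5, -1]
midpoint -1.25: p = 0.9375 > 0 → [-1.5, -1.25]
midpoint -1.375: p = 0.3594 > 0 → [-1.5, -1.375]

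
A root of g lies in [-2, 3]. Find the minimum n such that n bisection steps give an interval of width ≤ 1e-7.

26

Width after n steps is 5/2^n. Need 2^n ≥ 5/1e-7 = 50000000.
2^25 = 33554432 < 50000000 ≤ 2^26 = 67108864, so n = 26.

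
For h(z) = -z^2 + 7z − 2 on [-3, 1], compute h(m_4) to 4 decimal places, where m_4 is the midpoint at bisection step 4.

-0.3125

m = -1, h(m) = -10 (−); new bracket [-1, 1]
m = 0, h(m) = -2 (−); new bracket [0, 1]
m = 0.5, h(m) = 1.25 (+); new bracket [0, 0.5]
m = 0.25, h(m) = -0.3125 (−); new bracket [0.25, 0.5]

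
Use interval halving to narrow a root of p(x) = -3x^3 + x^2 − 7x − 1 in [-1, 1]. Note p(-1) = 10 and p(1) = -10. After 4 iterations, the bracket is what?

[-0.25, -0.125]

m = 0, p(m) = -1 (−); new bracket [-1, 0]
m = -0.5, p(m) = 3.125 (+); new bracket [-0.5, 0]
m = -0.25, p(m) = 0.859375 (+); new bracket [-0.25, 0]
m = -0.125, p(m) = -0.1035 (−); new bracket [-0.25, -0.125]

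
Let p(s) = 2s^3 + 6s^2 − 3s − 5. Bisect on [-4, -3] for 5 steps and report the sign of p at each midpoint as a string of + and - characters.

m = -3.5, p(m) = -6.75 (−); new bracket [-3.5, -3]
m = -3.25, p(m) = -0.53125 (−); new bracket [-3.25, -3]
m = -3.125, p(m) = 1.933594 (+); new bracket [-3.25, -3.125]
m = -3.1875, p(m) = 0.7524 (+); new bracket [-3.25, -3.1875]
m = -3.21875, p(m) = 0.1236 (+); new bracket [-3.25, -3.21875]

--+++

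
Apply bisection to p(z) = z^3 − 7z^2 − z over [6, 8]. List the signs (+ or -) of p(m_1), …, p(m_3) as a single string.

m = 7, p(m) = -7 (−); new bracket [7, 8]
m = 7.5, p(m) = 20.625 (+); new bracket [7, 7.5]
m = 7.25, p(m) = 5.890625 (+); new bracket [7, 7.25]

-++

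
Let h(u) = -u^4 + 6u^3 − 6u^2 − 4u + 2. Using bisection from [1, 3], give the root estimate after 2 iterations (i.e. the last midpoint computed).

1.5

midpoint 2: h = 2 > 0 → [1, 2]
midpoint 1.5: h = -2.3125 < 0 → [1.5, 2]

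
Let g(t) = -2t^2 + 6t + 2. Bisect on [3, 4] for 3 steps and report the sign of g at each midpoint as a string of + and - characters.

-+-

t = 3.5 gives g = -1.5, negative; keep [3, 3.5]
t = 3.25 gives g = 0.375, positive; keep [3.25, 3.5]
t = 3.375 gives g = -0.53125, negative; keep [3.25, 3.375]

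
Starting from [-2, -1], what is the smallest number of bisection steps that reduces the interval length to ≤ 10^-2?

7

Width after n steps is 1/2^n. Need 2^n ≥ 1/10^-2 = 100.
2^6 = 64 < 100 ≤ 2^7 = 128, so n = 7.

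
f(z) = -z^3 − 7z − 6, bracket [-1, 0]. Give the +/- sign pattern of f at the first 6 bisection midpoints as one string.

f(-0.5) = -2.375 < 0, so the root lies in [-1, -0.5]
f(-0.75) = -0.328125 < 0, so the root lies in [-1, -0.75]
f(-0.875) = 0.794922 > 0, so the root lies in [-0.875, -0.75]
f(-0.8125) = 0.2239 > 0, so the root lies in [-0.8125, -0.75]
f(-0.78125) = -0.0544 < 0, so the root lies in [-0.8125, -0.78125]
f(-0.796875) = 0.0841 > 0, so the root lies in [-0.796875, -0.78125]

--++-+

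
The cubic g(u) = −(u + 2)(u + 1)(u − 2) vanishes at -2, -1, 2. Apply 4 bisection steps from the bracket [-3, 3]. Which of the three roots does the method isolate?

2

u = 0 gives g = 4, positive; keep [0, 3]
u = 1.5 gives g = 4.375, positive; keep [1.5, 3]
u = 2.25 gives g = -3.453125, negative; keep [1.5, 2.25]
u = 1.875 gives g = 1.3926, positive; keep [1.875, 2.25]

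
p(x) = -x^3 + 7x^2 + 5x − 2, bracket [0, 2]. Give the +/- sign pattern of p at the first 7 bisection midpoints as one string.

m = 1, p(m) = 9 (+); new bracket [0, 1]
m = 0.5, p(m) = 2.125 (+); new bracket [0, 0.5]
m = 0.25, p(m) = -0.328125 (−); new bracket [0.25, 0.5]
m = 0.375, p(m) = 0.8066 (+); new bracket [0.25, 0.375]
m = 0.3125, p(m) = 0.2156 (+); new bracket [0.25, 0.3125]
m = 0.28125, p(m) = -0.0623 (−); new bracket [0.28125, 0.3125]
m = 0.296875, p(m) = 0.0752 (+); new bracket [0.28125, 0.296875]

++-++-+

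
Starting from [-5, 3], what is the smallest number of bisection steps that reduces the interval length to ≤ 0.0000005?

24

Width after n steps is 8/2^n. Need 2^n ≥ 8/0.0000005 = 16000000.
2^23 = 8388608 < 16000000 ≤ 2^24 = 16777216, so n = 24.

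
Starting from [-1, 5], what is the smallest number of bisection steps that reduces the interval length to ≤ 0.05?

7

Width after n steps is 6/2^n. Need 2^n ≥ 6/0.05 = 120.
2^6 = 64 < 120 ≤ 2^7 = 128, so n = 7.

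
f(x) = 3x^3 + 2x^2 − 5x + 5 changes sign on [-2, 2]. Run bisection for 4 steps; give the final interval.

[-2, -1.75]

midpoint 0: f = 5 > 0 → [-2, 0]
midpoint -1: f = 9 > 0 → [-2, -1]
midpoint -1.5: f = 6.875 > 0 → [-2, -1.5]
midpoint -1.75: f = 3.7969 > 0 → [-2, -1.75]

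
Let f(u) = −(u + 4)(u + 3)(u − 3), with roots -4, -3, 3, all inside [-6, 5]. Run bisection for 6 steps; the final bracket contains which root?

3

midpoint -0.5: f = 30.625 > 0 → [-0.5, 5]
midpoint 2.25: f = 24.609375 > 0 → [2.25, 5]
midpoint 3.625: f = -31.572266 < 0 → [2.25, 3.625]
midpoint 2.9375: f = 2.5745 > 0 → [2.9375, 3.625]
midpoint 3.28125: f = -12.8631 < 0 → [2.9375, 3.28125]
midpoint 3.109375: f = -4.7506 < 0 → [2.9375, 3.109375]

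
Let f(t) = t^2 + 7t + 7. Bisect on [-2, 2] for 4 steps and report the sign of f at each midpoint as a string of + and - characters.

++--

m = 0, f(m) = 7 (+); new bracket [-2, 0]
m = -1, f(m) = 1 (+); new bracket [-2, -1]
m = -1.5, f(m) = -1.25 (−); new bracket [-1.5, -1]
m = -1.25, f(m) = -0.1875 (−); new bracket [-1.25, -1]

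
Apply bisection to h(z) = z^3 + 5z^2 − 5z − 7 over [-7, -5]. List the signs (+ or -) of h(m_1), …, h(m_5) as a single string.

-+-+-

h(-6) = -13 < 0, so the root lies in [-6, -5]
h(-5.5) = 5.375 > 0, so the root lies in [-6, -5.5]
h(-5.75) = -3.046875 < 0, so the root lies in [-5.75, -5.5]
h(-5.625) = 1.3496 > 0, so the root lies in [-5.75, -5.625]
h(-5.6875) = -0.8015 < 0, so the root lies in [-5.6875, -5.625]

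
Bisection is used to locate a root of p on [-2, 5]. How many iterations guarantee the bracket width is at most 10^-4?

Width after n steps is 7/2^n. Need 2^n ≥ 7/10^-4 = 70000.
2^16 = 65536 < 70000 ≤ 2^17 = 131072, so n = 17.

17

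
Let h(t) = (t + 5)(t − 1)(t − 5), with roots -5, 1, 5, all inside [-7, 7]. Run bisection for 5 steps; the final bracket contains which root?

midpoint 0: h = 25 > 0 → [-7, 0]
midpoint -3.5: h = 57.375 > 0 → [-7, -3.5]
midpoint -5.25: h = -16.015625 < 0 → [-5.25, -3.5]
midpoint -4.375: h = 31.4941 > 0 → [-5.25, -4.375]
midpoint -4.8125: h = 10.6941 > 0 → [-5.25, -4.8125]

-5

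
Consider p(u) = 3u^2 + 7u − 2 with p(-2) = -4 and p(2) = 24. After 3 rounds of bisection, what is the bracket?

[0, 0.5]

m = 0, p(m) = -2 (−); new bracket [0, 2]
m = 1, p(m) = 8 (+); new bracket [0, 1]
m = 0.5, p(m) = 2.25 (+); new bracket [0, 0.5]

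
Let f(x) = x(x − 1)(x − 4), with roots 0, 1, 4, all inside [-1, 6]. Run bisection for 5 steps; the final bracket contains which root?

4

f(2.5) = -5.625 < 0, so the root lies in [2.5, 6]
f(4.25) = 3.453125 > 0, so the root lies in [2.5, 4.25]
f(3.375) = -5.009766 < 0, so the root lies in [3.375, 4.25]
f(3.8125) = -2.0105 < 0, so the root lies in [3.8125, 4.25]
f(4.03125) = 0.3819 > 0, so the root lies in [3.8125, 4.03125]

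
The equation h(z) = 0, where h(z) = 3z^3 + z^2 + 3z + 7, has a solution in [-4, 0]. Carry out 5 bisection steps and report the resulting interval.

[-1.25, -1.125]

z = -2 gives h = -19, negative; keep [-2, 0]
z = -1 gives h = 2, positive; keep [-2, -1]
z = -1.5 gives h = -5.375, negative; keep [-1.5, -1]
z = -1.25 gives h = -1.0469, negative; keep [-1.25, -1]
z = -1.125 gives h = 0.6191, positive; keep [-1.25, -1.125]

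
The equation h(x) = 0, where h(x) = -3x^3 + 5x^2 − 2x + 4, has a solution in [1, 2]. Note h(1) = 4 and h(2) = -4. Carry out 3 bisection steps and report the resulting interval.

midpoint 1.5: h = 2.125 > 0 → [1.5, 2]
midpoint 1.75: h = -0.265625 < 0 → [1.5, 1.75]
midpoint 1.625: h = 1.080078 > 0 → [1.625, 1.75]

[1.625, 1.75]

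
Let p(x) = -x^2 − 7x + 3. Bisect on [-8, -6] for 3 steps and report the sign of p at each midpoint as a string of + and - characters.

p(-7) = 3 > 0, so the root lies in [-8, -7]
p(-7.5) = -0.75 < 0, so the root lies in [-7.5, -7]
p(-7.25) = 1.1875 > 0, so the root lies in [-7.5, -7.25]

+-+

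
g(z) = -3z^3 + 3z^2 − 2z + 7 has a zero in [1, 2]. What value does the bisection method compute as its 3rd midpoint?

midpoint 1.5: g = 0.625 > 0 → [1.5, 2]
midpoint 1.75: g = -3.390625 < 0 → [1.5, 1.75]
midpoint 1.625: g = -1.201172 < 0 → [1.5, 1.625]

1.625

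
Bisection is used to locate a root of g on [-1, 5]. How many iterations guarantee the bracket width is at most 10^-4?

16

Width after n steps is 6/2^n. Need 2^n ≥ 6/10^-4 = 60000.
2^15 = 32768 < 60000 ≤ 2^16 = 65536, so n = 16.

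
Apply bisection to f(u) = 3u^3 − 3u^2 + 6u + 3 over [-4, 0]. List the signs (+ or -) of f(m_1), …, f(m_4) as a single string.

---+

f(-2) = -45 < 0, so the root lies in [-2, 0]
f(-1) = -9 < 0, so the root lies in [-1, 0]
f(-0.5) = -1.125 < 0, so the root lies in [-0.5, 0]
f(-0.25) = 1.2656 > 0, so the root lies in [-0.5, -0.25]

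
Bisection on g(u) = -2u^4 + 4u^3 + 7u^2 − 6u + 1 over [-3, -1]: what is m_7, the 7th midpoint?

g(-2) = -23 < 0, so the root lies in [-2, -1]
g(-1.5) = 2.125 > 0, so the root lies in [-2, -1.5]
g(-1.75) = -7.257812 < 0, so the root lies in [-1.75, -1.5]
g(-1.625) = -1.8755 < 0, so the root lies in [-1.625, -1.5]
g(-1.5625) = 0.2851 > 0, so the root lies in [-1.625, -1.5625]
g(-1.59375) = -0.7536 < 0, so the root lies in [-1.59375, -1.5625]
g(-1.578125) = -0.224 < 0, so the root lies in [-1.578125, -1.5625]

-1.578125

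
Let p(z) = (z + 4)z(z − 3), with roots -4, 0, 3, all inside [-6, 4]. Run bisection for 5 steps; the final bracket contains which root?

-4

midpoint -1: p = 12 > 0 → [-6, -1]
midpoint -3.5: p = 11.375 > 0 → [-6, -3.5]
midpoint -4.75: p = -27.609375 < 0 → [-4.75, -3.5]
midpoint -4.125: p = -3.6738 < 0 → [-4.125, -3.5]
midpoint -3.8125: p = 4.8699 > 0 → [-4.125, -3.8125]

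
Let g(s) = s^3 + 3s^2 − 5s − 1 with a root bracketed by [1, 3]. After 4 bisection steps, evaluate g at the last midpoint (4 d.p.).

0.3965

midpoint 2: g = 9 > 0 → [1, 2]
midpoint 1.5: g = 1.625 > 0 → [1, 1.5]
midpoint 1.25: g = -0.609375 < 0 → [1.25, 1.5]
midpoint 1.375: g = 0.3965 > 0 → [1.25, 1.375]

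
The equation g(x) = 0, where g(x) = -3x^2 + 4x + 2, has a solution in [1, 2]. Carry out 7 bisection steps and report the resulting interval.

g(1.5) = 1.25 > 0, so the root lies in [1.5, 2]
g(1.75) = -0.1875 < 0, so the root lies in [1.5, 1.75]
g(1.625) = 0.578125 > 0, so the root lies in [1.625, 1.75]
g(1.6875) = 0.207 > 0, so the root lies in [1.6875, 1.75]
g(1.71875) = 0.0127 > 0, so the root lies in [1.71875, 1.75]
g(1.734375) = -0.0867 < 0, so the root lies in [1.71875, 1.734375]
g(1.7265625) = -0.0368 < 0, so the root lies in [1.71875, 1.7265625]

[1.71875, 1.7265625]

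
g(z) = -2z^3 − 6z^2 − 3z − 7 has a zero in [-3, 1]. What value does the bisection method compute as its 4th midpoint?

g(-1) = -8 < 0, so the root lies in [-3, -1]
g(-2) = -9 < 0, so the root lies in [-3, -2]
g(-2.5) = -5.75 < 0, so the root lies in [-3, -2.5]
g(-2.75) = -2.5312 < 0, so the root lies in [-3, -2.75]

-2.75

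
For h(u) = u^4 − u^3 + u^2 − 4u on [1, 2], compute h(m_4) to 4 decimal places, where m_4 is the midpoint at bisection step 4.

u = 1.5 gives h = -2.0625, negative; keep [1.5, 2]
u = 1.75 gives h = 0.082031, positive; keep [1.5, 1.75]
u = 1.625 gives h = -1.17749, negative; keep [1.625, 1.75]
u = 1.6875 gives h = -0.5986, negative; keep [1.6875, 1.75]

-0.5986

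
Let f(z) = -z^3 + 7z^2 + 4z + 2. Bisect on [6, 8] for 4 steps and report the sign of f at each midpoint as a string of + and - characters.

++--

z = 7 gives f = 30, positive; keep [7, 8]
z = 7.5 gives f = 3.875, positive; keep [7.5, 8]
z = 7.75 gives f = -12.046875, negative; keep [7.5, 7.75]
z = 7.625 gives f = -3.8379, negative; keep [7.5, 7.625]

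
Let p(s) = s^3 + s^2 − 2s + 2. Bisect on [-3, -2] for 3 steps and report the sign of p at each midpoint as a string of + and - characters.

-+-

s = -2.5 gives p = -2.375, negative; keep [-2.5, -2]
s = -2.25 gives p = 0.171875, positive; keep [-2.5, -2.25]
s = -2.375 gives p = -1.005859, negative; keep [-2.375, -2.25]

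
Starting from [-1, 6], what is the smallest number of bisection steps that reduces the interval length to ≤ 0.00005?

Width after n steps is 7/2^n. Need 2^n ≥ 7/0.00005 = 140000.
2^17 = 131072 < 140000 ≤ 2^18 = 262144, so n = 18.

18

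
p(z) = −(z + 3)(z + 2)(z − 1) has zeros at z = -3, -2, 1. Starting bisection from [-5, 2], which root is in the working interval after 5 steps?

1

m = -1.5, p(m) = 1.875 (+); new bracket [-1.5, 2]
m = 0.25, p(m) = 5.484375 (+); new bracket [0.25, 2]
m = 1.125, p(m) = -1.611328 (−); new bracket [0.25, 1.125]
m = 0.6875, p(m) = 3.0969 (+); new bracket [0.6875, 1.125]
m = 0.90625, p(m) = 1.0643 (+); new bracket [0.90625, 1.125]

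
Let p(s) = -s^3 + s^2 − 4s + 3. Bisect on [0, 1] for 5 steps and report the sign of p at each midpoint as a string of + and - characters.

p(0.5) = 1.125 > 0, so the root lies in [0.5, 1]
p(0.75) = 0.140625 > 0, so the root lies in [0.75, 1]
p(0.875) = -0.404297 < 0, so the root lies in [0.75, 0.875]
p(0.8125) = -0.1262 < 0, so the root lies in [0.75, 0.8125]
p(0.78125) = 0.0085 > 0, so the root lies in [0.78125, 0.8125]

++--+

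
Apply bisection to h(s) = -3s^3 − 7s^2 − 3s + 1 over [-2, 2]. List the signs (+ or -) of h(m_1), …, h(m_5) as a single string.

+---+

midpoint 0: h = 1 > 0 → [0, 2]
midpoint 1: h = -12 < 0 → [0, 1]
midpoint 0.5: h = -2.625 < 0 → [0, 0.5]
midpoint 0.25: h = -0.2344 < 0 → [0, 0.25]
midpoint 0.125: h = 0.5098 > 0 → [0.125, 0.25]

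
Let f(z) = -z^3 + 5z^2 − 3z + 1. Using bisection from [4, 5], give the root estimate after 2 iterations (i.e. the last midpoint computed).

4.25

midpoint 4.5: f = -2.375 < 0 → [4, 4.5]
midpoint 4.25: f = 1.796875 > 0 → [4.25, 4.5]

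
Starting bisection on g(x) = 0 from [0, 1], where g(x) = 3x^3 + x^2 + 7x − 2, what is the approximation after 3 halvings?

0.375

x = 0.5 gives g = 2.125, positive; keep [0, 0.5]
x = 0.25 gives g = -0.140625, negative; keep [0.25, 0.5]
x = 0.375 gives g = 0.923828, positive; keep [0.25, 0.375]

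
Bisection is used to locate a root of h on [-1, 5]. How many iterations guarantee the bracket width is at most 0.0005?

Width after n steps is 6/2^n. Need 2^n ≥ 6/0.0005 = 12000.
2^13 = 8192 < 12000 ≤ 2^14 = 16384, so n = 14.

14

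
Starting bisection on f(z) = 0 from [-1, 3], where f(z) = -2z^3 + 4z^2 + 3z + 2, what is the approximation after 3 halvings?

f(1) = 7 > 0, so the root lies in [1, 3]
f(2) = 8 > 0, so the root lies in [2, 3]
f(2.5) = 3.25 > 0, so the root lies in [2.5, 3]

2.5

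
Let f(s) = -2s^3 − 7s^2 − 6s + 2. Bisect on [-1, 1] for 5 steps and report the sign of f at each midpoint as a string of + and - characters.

m = 0, f(m) = 2 (+); new bracket [0, 1]
m = 0.5, f(m) = -3 (−); new bracket [0, 0.5]
m = 0.25, f(m) = 0.03125 (+); new bracket [0.25, 0.5]
m = 0.375, f(m) = -1.3398 (−); new bracket [0.25, 0.375]
m = 0.3125, f(m) = -0.6196 (−); new bracket [0.25, 0.3125]

+-+--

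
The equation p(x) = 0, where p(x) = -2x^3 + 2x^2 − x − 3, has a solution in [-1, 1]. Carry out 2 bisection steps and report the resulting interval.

[-1, -0.5]

m = 0, p(m) = -3 (−); new bracket [-1, 0]
m = -0.5, p(m) = -1.75 (−); new bracket [-1, -0.5]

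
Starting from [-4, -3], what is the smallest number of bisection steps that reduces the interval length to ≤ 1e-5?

Width after n steps is 1/2^n. Need 2^n ≥ 1/1e-5 = 100000.
2^16 = 65536 < 100000 ≤ 2^17 = 131072, so n = 17.

17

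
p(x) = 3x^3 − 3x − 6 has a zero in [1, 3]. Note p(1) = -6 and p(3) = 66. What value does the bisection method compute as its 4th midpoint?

1.625

midpoint 2: p = 12 > 0 → [1, 2]
midpoint 1.5: p = -0.375 < 0 → [1.5, 2]
midpoint 1.75: p = 4.828125 > 0 → [1.5, 1.75]
midpoint 1.625: p = 1.998 > 0 → [1.5, 1.625]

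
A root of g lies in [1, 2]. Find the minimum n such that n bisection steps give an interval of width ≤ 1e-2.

7

Width after n steps is 1/2^n. Need 2^n ≥ 1/1e-2 = 100.
2^6 = 64 < 100 ≤ 2^7 = 128, so n = 7.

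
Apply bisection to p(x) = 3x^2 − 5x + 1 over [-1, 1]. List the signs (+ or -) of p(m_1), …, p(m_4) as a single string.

p(0) = 1 > 0, so the root lies in [0, 1]
p(0.5) = -0.75 < 0, so the root lies in [0, 0.5]
p(0.25) = -0.0625 < 0, so the root lies in [0, 0.25]
p(0.125) = 0.4219 > 0, so the root lies in [0.125, 0.25]

+--+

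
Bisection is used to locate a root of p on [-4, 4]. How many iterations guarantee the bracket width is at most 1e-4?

Width after n steps is 8/2^n. Need 2^n ≥ 8/1e-4 = 80000.
2^16 = 65536 < 80000 ≤ 2^17 = 131072, so n = 17.

17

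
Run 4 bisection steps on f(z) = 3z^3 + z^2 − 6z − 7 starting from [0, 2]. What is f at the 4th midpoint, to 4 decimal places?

-1.2363

m = 1, f(m) = -9 (−); new bracket [1, 2]
m = 1.5, f(m) = -3.625 (−); new bracket [1.5, 2]
m = 1.75, f(m) = 1.640625 (+); new bracket [1.5, 1.75]
m = 1.625, f(m) = -1.2363 (−); new bracket [1.625, 1.75]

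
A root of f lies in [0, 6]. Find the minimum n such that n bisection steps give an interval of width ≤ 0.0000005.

Width after n steps is 6/2^n. Need 2^n ≥ 6/0.0000005 = 12000000.
2^23 = 8388608 < 12000000 ≤ 2^24 = 16777216, so n = 24.

24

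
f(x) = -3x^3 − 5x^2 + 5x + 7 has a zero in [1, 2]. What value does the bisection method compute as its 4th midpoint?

m = 1.5, f(m) = -6.875 (−); new bracket [1, 1.5]
m = 1.25, f(m) = -0.421875 (−); new bracket [1, 1.25]
m = 1.125, f(m) = 2.025391 (+); new bracket [1.125, 1.25]
m = 1.1875, f(m) = 0.863 (+); new bracket [1.1875, 1.25]

1.1875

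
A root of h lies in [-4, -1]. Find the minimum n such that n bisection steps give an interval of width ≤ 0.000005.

Width after n steps is 3/2^n. Need 2^n ≥ 3/0.000005 = 600000.
2^19 = 524288 < 600000 ≤ 2^20 = 1048576, so n = 20.

20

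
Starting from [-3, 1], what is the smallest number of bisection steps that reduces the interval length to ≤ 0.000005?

20

Width after n steps is 4/2^n. Need 2^n ≥ 4/0.000005 = 800000.
2^19 = 524288 < 800000 ≤ 2^20 = 1048576, so n = 20.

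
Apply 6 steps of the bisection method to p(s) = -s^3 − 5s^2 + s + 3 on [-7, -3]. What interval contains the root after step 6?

[-5.125, -5.0625]

m = -5, p(m) = -2 (−); new bracket [-7, -5]
m = -6, p(m) = 33 (+); new bracket [-6, -5]
m = -5.5, p(m) = 12.625 (+); new bracket [-5.5, -5]
m = -5.25, p(m) = 4.6406 (+); new bracket [-5.25, -5]
m = -5.125, p(m) = 1.1582 (+); new bracket [-5.125, -5]
m = -5.0625, p(m) = -0.4607 (−); new bracket [-5.125, -5.0625]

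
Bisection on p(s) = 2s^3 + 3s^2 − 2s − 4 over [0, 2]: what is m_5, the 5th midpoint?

p(1) = -1 < 0, so the root lies in [1, 2]
p(1.5) = 6.5 > 0, so the root lies in [1, 1.5]
p(1.25) = 2.09375 > 0, so the root lies in [1, 1.25]
p(1.125) = 0.3945 > 0, so the root lies in [1, 1.125]
p(1.0625) = -0.3394 < 0, so the root lies in [1.0625, 1.125]

1.0625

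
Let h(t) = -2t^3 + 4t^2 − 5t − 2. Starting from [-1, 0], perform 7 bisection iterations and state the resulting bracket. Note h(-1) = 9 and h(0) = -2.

h(-0.5) = 1.75 > 0, so the root lies in [-0.5, 0]
h(-0.25) = -0.46875 < 0, so the root lies in [-0.5, -0.25]
h(-0.375) = 0.542969 > 0, so the root lies in [-0.375, -0.25]
h(-0.3125) = 0.0142 > 0, so the root lies in [-0.3125, -0.25]
h(-0.28125) = -0.2328 < 0, so the root lies in [-0.3125, -0.28125]
h(-0.296875) = -0.1108 < 0, so the root lies in [-0.3125, -0.296875]
h(-0.3046875) = -0.0487 < 0, so the root lies in [-0.3125, -0.3046875]

[-0.3125, -0.3046875]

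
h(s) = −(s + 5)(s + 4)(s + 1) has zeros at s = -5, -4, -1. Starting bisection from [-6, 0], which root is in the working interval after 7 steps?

h(-3) = 4 > 0, so the root lies in [-3, 0]
h(-1.5) = 4.375 > 0, so the root lies in [-1.5, 0]
h(-0.75) = -3.453125 < 0, so the root lies in [-1.5, -0.75]
h(-1.125) = 1.3926 > 0, so the root lies in [-1.125, -0.75]
h(-0.9375) = -0.7776 < 0, so the root lies in [-1.125, -0.9375]
h(-1.03125) = 0.3682 > 0, so the root lies in [-1.03125, -0.9375]
h(-0.984375) = -0.1892 < 0, so the root lies in [-1.03125, -0.984375]

-1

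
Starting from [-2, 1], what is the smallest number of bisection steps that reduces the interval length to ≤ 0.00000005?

Width after n steps is 3/2^n. Need 2^n ≥ 3/0.00000005 = 60000000.
2^25 = 33554432 < 60000000 ≤ 2^26 = 67108864, so n = 26.

26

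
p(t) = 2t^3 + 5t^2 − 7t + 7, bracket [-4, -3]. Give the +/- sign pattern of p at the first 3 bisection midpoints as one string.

+-+

midpoint -3.5: p = 7 > 0 → [-4, -3.5]
midpoint -3.75: p = -1.90625 < 0 → [-3.75, -3.5]
midpoint -3.625: p = 2.808594 > 0 → [-3.75, -3.625]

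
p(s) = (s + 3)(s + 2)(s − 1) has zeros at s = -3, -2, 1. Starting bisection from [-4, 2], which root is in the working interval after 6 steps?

1

s = -1 gives p = -4, negative; keep [-1, 2]
s = 0.5 gives p = -4.375, negative; keep [0.5, 2]
s = 1.25 gives p = 3.453125, positive; keep [0.5, 1.25]
s = 0.875 gives p = -1.3926, negative; keep [0.875, 1.25]
s = 1.0625 gives p = 0.7776, positive; keep [0.875, 1.0625]
s = 0.96875 gives p = -0.3682, negative; keep [0.96875, 1.0625]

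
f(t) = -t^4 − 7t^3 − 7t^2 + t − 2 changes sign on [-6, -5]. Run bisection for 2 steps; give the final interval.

m = -5.5, f(m) = 30.3125 (+); new bracket [-6, -5.5]
m = -5.75, f(m) = -1.550781 (−); new bracket [-5.75, -5.5]

[-5.75, -5.5]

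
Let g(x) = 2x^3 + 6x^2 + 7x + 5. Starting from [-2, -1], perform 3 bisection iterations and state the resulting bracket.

[-1.875, -1.75]

g(-1.5) = 1.25 > 0, so the root lies in [-2, -1.5]
g(-1.75) = 0.40625 > 0, so the root lies in [-2, -1.75]
g(-1.875) = -0.214844 < 0, so the root lies in [-1.875, -1.75]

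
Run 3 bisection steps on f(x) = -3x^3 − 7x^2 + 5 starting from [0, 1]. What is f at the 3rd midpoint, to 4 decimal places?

1.5332

midpoint 0.5: f = 2.875 > 0 → [0.5, 1]
midpoint 0.75: f = -0.203125 < 0 → [0.5, 0.75]
midpoint 0.625: f = 1.533203 > 0 → [0.625, 0.75]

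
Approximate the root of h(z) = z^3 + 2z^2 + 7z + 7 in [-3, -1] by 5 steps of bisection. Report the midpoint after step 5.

-1.1875

h(-2) = -7 < 0, so the root lies in [-2, -1]
h(-1.5) = -2.375 < 0, so the root lies in [-1.5, -1]
h(-1.25) = -0.578125 < 0, so the root lies in [-1.25, -1]
h(-1.125) = 0.2324 > 0, so the root lies in [-1.25, -1.125]
h(-1.1875) = -0.1667 < 0, so the root lies in [-1.1875, -1.125]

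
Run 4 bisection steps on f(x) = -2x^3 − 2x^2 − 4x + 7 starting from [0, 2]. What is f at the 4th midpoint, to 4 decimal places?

f(1) = -1 < 0, so the root lies in [0, 1]
f(0.5) = 4.25 > 0, so the root lies in [0.5, 1]
f(0.75) = 2.03125 > 0, so the root lies in [0.75, 1]
f(0.875) = 0.6289 > 0, so the root lies in [0.875, 1]

0.6289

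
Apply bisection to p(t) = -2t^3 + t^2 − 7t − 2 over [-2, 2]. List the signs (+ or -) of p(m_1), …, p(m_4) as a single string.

p(0) = -2 < 0, so the root lies in [-2, 0]
p(-1) = 8 > 0, so the root lies in [-1, 0]
p(-0.5) = 2 > 0, so the root lies in [-0.5, 0]
p(-0.25) = -0.1562 < 0, so the root lies in [-0.5, -0.25]

-++-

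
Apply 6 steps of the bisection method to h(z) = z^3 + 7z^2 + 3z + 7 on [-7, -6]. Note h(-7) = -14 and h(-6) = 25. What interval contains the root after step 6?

z = -6.5 gives h = 8.625, positive; keep [-7, -6.5]
z = -6.75 gives h = -1.859375, negative; keep [-6.75, -6.5]
z = -6.625 gives h = 3.583984, positive; keep [-6.75, -6.625]
z = -6.6875 gives h = 0.9133, positive; keep [-6.75, -6.6875]
z = -6.71875 gives h = -0.4602, negative; keep [-6.71875, -6.6875]
z = -6.703125 gives h = 0.2298, positive; keep [-6.71875, -6.703125]

[-6.71875, -6.703125]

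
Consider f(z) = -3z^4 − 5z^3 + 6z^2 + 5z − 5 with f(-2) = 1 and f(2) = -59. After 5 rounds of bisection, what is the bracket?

m = 0, f(m) = -5 (−); new bracket [-2, 0]
m = -1, f(m) = -2 (−); new bracket [-2, -1]
m = -1.5, f(m) = 2.6875 (+); new bracket [-1.5, -1]
m = -1.25, f(m) = 0.5664 (+); new bracket [-1.25, -1]
m = -1.125, f(m) = -0.7175 (−); new bracket [-1.25, -1.125]

[-1.25, -1.125]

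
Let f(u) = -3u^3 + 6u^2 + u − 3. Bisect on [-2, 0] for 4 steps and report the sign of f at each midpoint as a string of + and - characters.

+-+-

f(-1) = 5 > 0, so the root lies in [-1, 0]
f(-0.5) = -1.625 < 0, so the root lies in [-1, -0.5]
f(-0.75) = 0.890625 > 0, so the root lies in [-0.75, -0.5]
f(-0.625) = -0.5488 < 0, so the root lies in [-0.75, -0.625]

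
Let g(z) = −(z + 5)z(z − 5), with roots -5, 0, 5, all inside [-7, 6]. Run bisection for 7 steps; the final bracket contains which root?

m = -0.5, g(m) = -12.375 (−); new bracket [-7, -0.5]
m = -3.75, g(m) = -41.015625 (−); new bracket [-7, -3.75]
m = -5.375, g(m) = 20.912109 (+); new bracket [-5.375, -3.75]
m = -4.5625, g(m) = -19.0876 (−); new bracket [-5.375, -4.5625]
m = -4.96875, g(m) = -1.5479 (−); new bracket [-5.375, -4.96875]
m = -5.171875, g(m) = 9.0419 (+); new bracket [-5.171875, -4.96875]
m = -5.0703125, g(m) = 3.5901 (+); new bracket [-5.0703125, -4.96875]

-5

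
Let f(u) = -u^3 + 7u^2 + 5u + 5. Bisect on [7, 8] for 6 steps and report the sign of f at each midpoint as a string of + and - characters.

+-+++-

m = 7.5, f(m) = 14.375 (+); new bracket [7.5, 8]
m = 7.75, f(m) = -1.296875 (−); new bracket [7.5, 7.75]
m = 7.625, f(m) = 6.787109 (+); new bracket [7.625, 7.75]
m = 7.6875, f(m) = 2.8079 (+); new bracket [7.6875, 7.75]
m = 7.71875, f(m) = 0.7713 (+); new bracket [7.71875, 7.75]
m = 7.734375, f(m) = -0.2588 (−); new bracket [7.71875, 7.734375]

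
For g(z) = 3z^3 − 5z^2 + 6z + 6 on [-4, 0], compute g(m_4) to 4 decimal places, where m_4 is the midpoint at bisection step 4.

midpoint -2: g = -50 < 0 → [-2, 0]
midpoint -1: g = -8 < 0 → [-1, 0]
midpoint -0.5: g = 1.375 > 0 → [-1, -0.5]
midpoint -0.75: g = -2.5781 < 0 → [-0.75, -0.5]

-2.5781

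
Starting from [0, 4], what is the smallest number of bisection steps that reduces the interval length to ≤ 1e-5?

19

Width after n steps is 4/2^n. Need 2^n ≥ 4/1e-5 = 400000.
2^18 = 262144 < 400000 ≤ 2^19 = 524288, so n = 19.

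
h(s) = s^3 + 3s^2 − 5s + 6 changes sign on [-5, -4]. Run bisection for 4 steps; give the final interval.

h(-4.5) = -1.875 < 0, so the root lies in [-4.5, -4]
h(-4.25) = 4.671875 > 0, so the root lies in [-4.5, -4.25]
h(-4.375) = 1.556641 > 0, so the root lies in [-4.5, -4.375]
h(-4.4375) = -0.1189 < 0, so the root lies in [-4.4375, -4.375]

[-4.4375, -4.375]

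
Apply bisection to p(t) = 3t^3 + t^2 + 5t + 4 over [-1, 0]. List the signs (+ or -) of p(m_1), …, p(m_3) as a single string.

+-+

p(-0.5) = 1.375 > 0, so the root lies in [-1, -0.5]
p(-0.75) = -0.453125 < 0, so the root lies in [-0.75, -0.5]
p(-0.625) = 0.533203 > 0, so the root lies in [-0.75, -0.625]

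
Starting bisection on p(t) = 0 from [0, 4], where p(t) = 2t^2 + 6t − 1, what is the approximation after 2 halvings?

1

t = 2 gives p = 19, positive; keep [0, 2]
t = 1 gives p = 7, positive; keep [0, 1]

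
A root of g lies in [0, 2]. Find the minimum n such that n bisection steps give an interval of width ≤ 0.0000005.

Width after n steps is 2/2^n. Need 2^n ≥ 2/0.0000005 = 4000000.
2^21 = 2097152 < 4000000 ≤ 2^22 = 4194304, so n = 22.

22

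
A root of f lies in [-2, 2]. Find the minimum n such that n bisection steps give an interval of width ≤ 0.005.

10

Width after n steps is 4/2^n. Need 2^n ≥ 4/0.005 = 800.
2^9 = 512 < 800 ≤ 2^10 = 1024, so n = 10.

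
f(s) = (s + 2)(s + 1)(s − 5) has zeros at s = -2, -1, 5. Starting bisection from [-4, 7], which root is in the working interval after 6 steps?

5

f(1.5) = -30.625 < 0, so the root lies in [1.5, 7]
f(4.25) = -24.609375 < 0, so the root lies in [4.25, 7]
f(5.625) = 31.572266 > 0, so the root lies in [4.25, 5.625]
f(4.9375) = -2.5745 < 0, so the root lies in [4.9375, 5.625]
f(5.28125) = 12.8631 > 0, so the root lies in [4.9375, 5.28125]
f(5.109375) = 4.7506 > 0, so the root lies in [4.9375, 5.109375]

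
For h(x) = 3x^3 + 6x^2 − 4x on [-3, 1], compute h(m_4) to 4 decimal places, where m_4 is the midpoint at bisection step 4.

-6.0156

h(-1) = 7 > 0, so the root lies in [-3, -1]
h(-2) = 8 > 0, so the root lies in [-3, -2]
h(-2.5) = 0.625 > 0, so the root lies in [-3, -2.5]
h(-2.75) = -6.0156 < 0, so the root lies in [-2.75, -2.5]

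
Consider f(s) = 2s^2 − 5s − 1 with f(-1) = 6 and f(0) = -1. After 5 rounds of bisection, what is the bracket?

[-0.1875, -0.15625]

s = -0.5 gives f = 2, positive; keep [-0.5, 0]
s = -0.25 gives f = 0.375, positive; keep [-0.25, 0]
s = -0.125 gives f = -0.34375, negative; keep [-0.25, -0.125]
s = -0.1875 gives f = 0.0078, positive; keep [-0.1875, -0.125]
s = -0.15625 gives f = -0.1699, negative; keep [-0.1875, -0.15625]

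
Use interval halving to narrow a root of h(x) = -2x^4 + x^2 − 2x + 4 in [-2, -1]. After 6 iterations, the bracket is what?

[-1.46875, -1.453125]

h(-1.5) = -0.875 < 0, so the root lies in [-1.5, -1]
h(-1.25) = 3.179688 > 0, so the root lies in [-1.5, -1.25]
h(-1.375) = 1.491699 > 0, so the root lies in [-1.5, -1.375]
h(-1.4375) = 0.4013 > 0, so the root lies in [-1.5, -1.4375]
h(-1.46875) = -0.2125 < 0, so the root lies in [-1.46875, -1.4375]
h(-1.453125) = 0.1003 > 0, so the root lies in [-1.46875, -1.453125]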